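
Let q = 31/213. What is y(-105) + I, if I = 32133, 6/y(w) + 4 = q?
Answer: 26379915/821 ≈ 32131.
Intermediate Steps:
q = 31/213 (q = 31*(1/213) = 31/213 ≈ 0.14554)
y(w) = -1278/821 (y(w) = 6/(-4 + 31/213) = 6/(-821/213) = 6*(-213/821) = -1278/821)
y(-105) + I = -1278/821 + 32133 = 26379915/821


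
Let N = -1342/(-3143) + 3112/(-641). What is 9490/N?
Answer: -9559575935/4460397 ≈ -2143.2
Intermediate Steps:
N = -8920794/2014663 (N = -1342*(-1/3143) + 3112*(-1/641) = 1342/3143 - 3112/641 = -8920794/2014663 ≈ -4.4279)
9490/N = 9490/(-8920794/2014663) = 9490*(-2014663/8920794) = -9559575935/4460397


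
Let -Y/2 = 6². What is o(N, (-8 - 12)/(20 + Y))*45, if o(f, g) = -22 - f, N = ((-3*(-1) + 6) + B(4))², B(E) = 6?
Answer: -11115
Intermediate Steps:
Y = -72 (Y = -2*6² = -2*36 = -72)
N = 225 (N = ((-3*(-1) + 6) + 6)² = ((3 + 6) + 6)² = (9 + 6)² = 15² = 225)
o(N, (-8 - 12)/(20 + Y))*45 = (-22 - 1*225)*45 = (-22 - 225)*45 = -247*45 = -11115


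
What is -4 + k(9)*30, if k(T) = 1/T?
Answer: -2/3 ≈ -0.66667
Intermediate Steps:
k(T) = 1/T
-4 + k(9)*30 = -4 + 30/9 = -4 + (1/9)*30 = -4 + 10/3 = -2/3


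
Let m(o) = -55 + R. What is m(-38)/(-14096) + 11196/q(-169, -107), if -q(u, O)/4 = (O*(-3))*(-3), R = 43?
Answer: 1096285/377068 ≈ 2.9074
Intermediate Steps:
q(u, O) = -36*O (q(u, O) = -4*O*(-3)*(-3) = -4*(-3*O)*(-3) = -36*O)
m(o) = -12 (m(o) = -55 + 43 = -12)
m(-38)/(-14096) + 11196/q(-169, -107) = -12/(-14096) + 11196/((-36*(-107))) = -12*(-1/14096) + 11196/3852 = 3/3524 + 11196*(1/3852) = 3/3524 + 311/107 = 1096285/377068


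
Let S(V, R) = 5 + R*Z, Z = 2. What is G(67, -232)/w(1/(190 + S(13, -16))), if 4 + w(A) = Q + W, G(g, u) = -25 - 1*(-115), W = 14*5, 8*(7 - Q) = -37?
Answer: 80/69 ≈ 1.1594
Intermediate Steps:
Q = 93/8 (Q = 7 - 1/8*(-37) = 7 + 37/8 = 93/8 ≈ 11.625)
W = 70
S(V, R) = 5 + 2*R (S(V, R) = 5 + R*2 = 5 + 2*R)
G(g, u) = 90 (G(g, u) = -25 + 115 = 90)
w(A) = 621/8 (w(A) = -4 + (93/8 + 70) = -4 + 653/8 = 621/8)
G(67, -232)/w(1/(190 + S(13, -16))) = 90/(621/8) = 90*(8/621) = 80/69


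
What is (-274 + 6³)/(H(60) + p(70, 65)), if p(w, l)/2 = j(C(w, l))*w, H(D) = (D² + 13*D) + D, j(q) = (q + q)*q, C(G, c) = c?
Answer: -29/593720 ≈ -4.8845e-5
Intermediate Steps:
j(q) = 2*q² (j(q) = (2*q)*q = 2*q²)
H(D) = D² + 14*D
p(w, l) = 4*w*l² (p(w, l) = 2*((2*l²)*w) = 2*(2*w*l²) = 4*w*l²)
(-274 + 6³)/(H(60) + p(70, 65)) = (-274 + 6³)/(60*(14 + 60) + 4*70*65²) = (-274 + 216)/(60*74 + 4*70*4225) = -58/(4440 + 1183000) = -58/1187440 = -58*1/1187440 = -29/593720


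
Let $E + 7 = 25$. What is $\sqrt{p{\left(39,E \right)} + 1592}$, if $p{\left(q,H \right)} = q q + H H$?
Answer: $\sqrt{3437} \approx 58.626$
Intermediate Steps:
$E = 18$ ($E = -7 + 25 = 18$)
$p{\left(q,H \right)} = H^{2} + q^{2}$ ($p{\left(q,H \right)} = q^{2} + H^{2} = H^{2} + q^{2}$)
$\sqrt{p{\left(39,E \right)} + 1592} = \sqrt{\left(18^{2} + 39^{2}\right) + 1592} = \sqrt{\left(324 + 1521\right) + 1592} = \sqrt{1845 + 1592} = \sqrt{3437}$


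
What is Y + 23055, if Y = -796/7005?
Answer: 161499479/7005 ≈ 23055.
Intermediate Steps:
Y = -796/7005 (Y = -796*1/7005 = -796/7005 ≈ -0.11363)
Y + 23055 = -796/7005 + 23055 = 161499479/7005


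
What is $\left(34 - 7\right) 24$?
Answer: $648$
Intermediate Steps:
$\left(34 - 7\right) 24 = 27 \cdot 24 = 648$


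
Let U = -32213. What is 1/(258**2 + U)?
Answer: 1/34351 ≈ 2.9111e-5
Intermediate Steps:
1/(258**2 + U) = 1/(258**2 - 32213) = 1/(66564 - 32213) = 1/34351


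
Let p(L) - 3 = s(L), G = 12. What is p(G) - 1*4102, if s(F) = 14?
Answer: -4085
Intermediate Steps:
p(L) = 17 (p(L) = 3 + 14 = 17)
p(G) - 1*4102 = 17 - 1*4102 = 17 - 4102 = -4085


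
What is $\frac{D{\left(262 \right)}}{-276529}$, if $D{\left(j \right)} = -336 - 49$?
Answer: $\frac{35}{25139} \approx 0.0013923$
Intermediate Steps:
$D{\left(j \right)} = -385$
$\frac{D{\left(262 \right)}}{-276529} = - \frac{385}{-276529} = \left(-385\right) \left(- \frac{1}{276529}\right) = \frac{35}{25139}$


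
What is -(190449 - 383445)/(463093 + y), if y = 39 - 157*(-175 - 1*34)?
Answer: 21444/55105 ≈ 0.38915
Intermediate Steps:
y = 32852 (y = 39 - 157*(-175 - 34) = 39 - 157*(-209) = 39 + 32813 = 32852)
-(190449 - 383445)/(463093 + y) = -(190449 - 383445)/(463093 + 32852) = -(-192996)/495945 = -1*(-21444/55105) = 21444/55105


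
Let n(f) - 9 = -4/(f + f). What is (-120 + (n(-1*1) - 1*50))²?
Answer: 25281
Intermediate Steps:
n(f) = 9 - 2/f (n(f) = 9 - 4/(f + f) = 9 - 4/(2*f) = 9 + (1/(2*f))*(-4) = 9 - 2/f)
(-120 + (n(-1*1) - 1*50))² = (-120 + ((9 - 2/((-1*1))) - 1*50))² = (-120 + ((9 - 2/(-1)) - 50))² = (-120 + ((9 - 2*(-1)) - 50))² = (-120 + ((9 + 2) - 50))² = (-120 + (11 - 50))² = (-120 - 39)² = (-159)² = 25281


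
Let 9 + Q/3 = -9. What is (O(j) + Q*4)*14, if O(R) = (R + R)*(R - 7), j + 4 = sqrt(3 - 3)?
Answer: -1792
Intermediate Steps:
Q = -54 (Q = -27 + 3*(-9) = -27 - 27 = -54)
j = -4 (j = -4 + sqrt(3 - 3) = -4 + sqrt(0) = -4 + 0 = -4)
O(R) = 2*R*(-7 + R) (O(R) = (2*R)*(-7 + R) = 2*R*(-7 + R))
(O(j) + Q*4)*14 = (2*(-4)*(-7 - 4) - 54*4)*14 = (2*(-4)*(-11) - 216)*14 = (88 - 216)*14 = -128*14 = -1792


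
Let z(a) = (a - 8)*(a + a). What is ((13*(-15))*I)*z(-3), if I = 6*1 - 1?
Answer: -64350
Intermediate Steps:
z(a) = 2*a*(-8 + a) (z(a) = (-8 + a)*(2*a) = 2*a*(-8 + a))
I = 5 (I = 6 - 1 = 5)
((13*(-15))*I)*z(-3) = ((13*(-15))*5)*(2*(-3)*(-8 - 3)) = (-195*5)*(2*(-3)*(-11)) = -975*66 = -64350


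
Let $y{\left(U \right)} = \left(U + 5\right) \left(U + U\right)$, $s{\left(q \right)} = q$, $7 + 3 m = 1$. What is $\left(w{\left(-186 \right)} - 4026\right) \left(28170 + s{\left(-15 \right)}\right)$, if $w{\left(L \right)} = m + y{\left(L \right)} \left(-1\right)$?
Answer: $-2009140800$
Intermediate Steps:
$m = -2$ ($m = - \frac{7}{3} + \frac{1}{3} \cdot 1 = - \frac{7}{3} + \frac{1}{3} = -2$)
$y{\left(U \right)} = 2 U \left(5 + U\right)$ ($y{\left(U \right)} = \left(5 + U\right) 2 U = 2 U \left(5 + U\right)$)
$w{\left(L \right)} = -2 - 2 L \left(5 + L\right)$ ($w{\left(L \right)} = -2 + 2 L \left(5 + L\right) \left(-1\right) = -2 - 2 L \left(5 + L\right)$)
$\left(w{\left(-186 \right)} - 4026\right) \left(28170 + s{\left(-15 \right)}\right) = \left(\left(-2 - - 372 \left(5 - 186\right)\right) - 4026\right) \left(28170 - 15\right) = \left(\left(-2 - \left(-372\right) \left(-181\right)\right) - 4026\right) 28155 = \left(\left(-2 - 67332\right) - 4026\right) 28155 = \left(-67334 - 4026\right) 28155 = \left(-71360\right) 28155 = -2009140800$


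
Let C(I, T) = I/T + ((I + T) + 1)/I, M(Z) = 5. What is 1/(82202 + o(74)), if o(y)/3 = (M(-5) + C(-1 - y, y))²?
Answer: 5476/450399227 ≈ 1.2158e-5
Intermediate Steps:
C(I, T) = I/T + (1 + I + T)/I
o(y) = 3*(6 + 1/(-1 - y) + y/(-1 - y) + (-1 - y)/y)² (o(y) = 3*(5 + (1 + 1/(-1 - y) + (-1 - y)/y + y/(-1 - y)))² = 3*(5 + (1 + 1/(-1 - y) + y/(-1 - y) + (-1 - y)/y))² = 3*(6 + 1/(-1 - y) + y/(-1 - y) + (-1 - y)/y)²)
1/(82202 + o(74)) = 1/(82202 + 3*(1 - 4*74)²/74²) = 1/(82202 + 3*(1/5476)*(1 - 296)²) = 1/(82202 + 3*(1/5476)*(-295)²) = 1/(82202 + 3*(1/5476)*87025) = 1/(82202 + 261075/5476) = 1/(450399227/5476) = 5476/450399227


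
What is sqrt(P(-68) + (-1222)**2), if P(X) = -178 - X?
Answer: sqrt(1493174) ≈ 1222.0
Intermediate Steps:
sqrt(P(-68) + (-1222)**2) = sqrt((-178 - 1*(-68)) + (-1222)**2) = sqrt((-178 + 68) + 1493284) = sqrt(-110 + 1493284) = sqrt(1493174)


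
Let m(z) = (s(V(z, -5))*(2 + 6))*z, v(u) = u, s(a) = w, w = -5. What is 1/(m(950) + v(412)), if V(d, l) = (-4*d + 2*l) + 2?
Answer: -1/37588 ≈ -2.6604e-5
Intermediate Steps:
V(d, l) = 2 - 4*d + 2*l
s(a) = -5
m(z) = -40*z (m(z) = (-5*(2 + 6))*z = (-5*8)*z = -40*z)
1/(m(950) + v(412)) = 1/(-40*950 + 412) = 1/(-38000 + 412) = 1/(-37588) = -1/37588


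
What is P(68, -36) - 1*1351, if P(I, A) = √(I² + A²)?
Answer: -1351 + 4*√370 ≈ -1274.1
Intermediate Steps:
P(I, A) = √(A² + I²)
P(68, -36) - 1*1351 = √((-36)² + 68²) - 1*1351 = √(1296 + 4624) - 1351 = √5920 - 1351 = 4*√370 - 1351 = -1351 + 4*√370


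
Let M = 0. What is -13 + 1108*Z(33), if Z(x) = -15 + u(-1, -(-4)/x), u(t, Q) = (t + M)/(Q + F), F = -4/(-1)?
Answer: -574663/34 ≈ -16902.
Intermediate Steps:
F = 4 (F = -4*(-1) = 4)
u(t, Q) = t/(4 + Q) (u(t, Q) = (t + 0)/(Q + 4) = t/(4 + Q))
Z(x) = -15 - 1/(4 + 4/x) (Z(x) = -15 - 1/(4 - (-4)/x) = -15 - 1/(4 + 4/x))
-13 + 1108*Z(33) = -13 + 1108*((-60 - 61*33)/(4*(1 + 33))) = -13 + 1108*((¼)*(-60 - 2013)/34) = -13 + 1108*((¼)*(1/34)*(-2073)) = -13 + 1108*(-2073/136) = -13 - 574221/34 = -574663/34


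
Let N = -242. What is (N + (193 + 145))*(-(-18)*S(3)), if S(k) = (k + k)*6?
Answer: 62208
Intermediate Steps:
S(k) = 12*k (S(k) = (2*k)*6 = 12*k)
(N + (193 + 145))*(-(-18)*S(3)) = (-242 + (193 + 145))*(-(-18)*12*3) = (-242 + 338)*(-(-18)*36) = 96*(-9*(-72)) = 96*648 = 62208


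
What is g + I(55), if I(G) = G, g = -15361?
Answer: -15306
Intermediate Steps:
g + I(55) = -15361 + 55 = -15306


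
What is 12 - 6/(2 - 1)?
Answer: 6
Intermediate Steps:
12 - 6/(2 - 1) = 12 - 6/1 = 12 - 6*1 = 12 - 6 = 6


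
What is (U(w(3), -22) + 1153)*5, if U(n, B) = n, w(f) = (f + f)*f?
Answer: 5855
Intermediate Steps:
w(f) = 2*f² (w(f) = (2*f)*f = 2*f²)
(U(w(3), -22) + 1153)*5 = (2*3² + 1153)*5 = (2*9 + 1153)*5 = (18 + 1153)*5 = 1171*5 = 5855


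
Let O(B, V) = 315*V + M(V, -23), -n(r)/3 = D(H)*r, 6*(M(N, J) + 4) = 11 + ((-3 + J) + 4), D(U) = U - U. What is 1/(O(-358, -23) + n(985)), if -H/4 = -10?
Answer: -6/43505 ≈ -0.00013792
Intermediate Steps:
H = 40 (H = -4*(-10) = 40)
D(U) = 0
M(N, J) = -2 + J/6 (M(N, J) = -4 + (11 + ((-3 + J) + 4))/6 = -4 + (11 + (1 + J))/6 = -4 + (12 + J)/6 = -4 + (2 + J/6) = -2 + J/6)
n(r) = 0 (n(r) = -0*r = -3*0 = 0)
O(B, V) = -35/6 + 315*V (O(B, V) = 315*V + (-2 + (⅙)*(-23)) = 315*V + (-2 - 23/6) = 315*V - 35/6 = -35/6 + 315*V)
1/(O(-358, -23) + n(985)) = 1/((-35/6 + 315*(-23)) + 0) = 1/((-35/6 - 7245) + 0) = 1/(-43505/6 + 0) = 1/(-43505/6) = -6/43505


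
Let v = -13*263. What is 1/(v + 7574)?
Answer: 1/4155 ≈ 0.00024067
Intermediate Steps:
v = -3419
1/(v + 7574) = 1/(-3419 + 7574) = 1/4155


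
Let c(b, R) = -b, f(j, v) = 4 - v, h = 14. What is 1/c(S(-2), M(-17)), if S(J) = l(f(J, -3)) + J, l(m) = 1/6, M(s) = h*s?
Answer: 6/11 ≈ 0.54545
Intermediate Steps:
M(s) = 14*s
l(m) = 1/6
S(J) = 1/6 + J
1/c(S(-2), M(-17)) = 1/(-(1/6 - 2)) = 1/(-1*(-11/6)) = 1/(11/6) = 6/11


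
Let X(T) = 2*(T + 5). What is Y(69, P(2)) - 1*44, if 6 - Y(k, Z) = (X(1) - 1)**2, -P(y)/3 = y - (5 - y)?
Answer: -159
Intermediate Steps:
X(T) = 10 + 2*T (X(T) = 2*(5 + T) = 10 + 2*T)
P(y) = 15 - 6*y (P(y) = -3*(y - (5 - y)) = -3*(y + (-5 + y)) = -3*(-5 + 2*y) = 15 - 6*y)
Y(k, Z) = -115 (Y(k, Z) = 6 - ((10 + 2*1) - 1)**2 = 6 - ((10 + 2) - 1)**2 = 6 - (12 - 1)**2 = 6 - 1*11**2 = 6 - 1*121 = 6 - 121 = -115)
Y(69, P(2)) - 1*44 = -115 - 1*44 = -115 - 44 = -159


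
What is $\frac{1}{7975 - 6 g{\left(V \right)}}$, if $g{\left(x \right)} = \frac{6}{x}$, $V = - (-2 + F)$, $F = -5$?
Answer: $\frac{7}{55789} \approx 0.00012547$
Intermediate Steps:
$V = 7$ ($V = - (-2 - 5) = \left(-1\right) \left(-7\right) = 7$)
$\frac{1}{7975 - 6 g{\left(V \right)}} = \frac{1}{7975 - 6 \cdot \frac{6}{7}} = \frac{1}{7975 - 6 \cdot 6 \cdot \frac{1}{7}} = \frac{1}{7975 - \frac{36}{7}} = \frac{1}{\frac{55789}{7}} = \frac{7}{55789}$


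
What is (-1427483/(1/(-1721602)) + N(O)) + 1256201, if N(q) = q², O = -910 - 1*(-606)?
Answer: 2457558936383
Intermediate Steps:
O = -304 (O = -910 + 606 = -304)
(-1427483/(1/(-1721602)) + N(O)) + 1256201 = (-1427483/(1/(-1721602)) + (-304)²) + 1256201 = (-1427483/(-1/1721602) + 92416) + 1256201 = (-1427483*(-1721602) + 92416) + 1256201 = (2457557587766 + 92416) + 1256201 = 2457557680182 + 1256201 = 2457558936383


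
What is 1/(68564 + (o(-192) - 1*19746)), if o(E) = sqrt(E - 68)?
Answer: 24409/1191598692 - I*sqrt(65)/1191598692 ≈ 2.0484e-5 - 6.7659e-9*I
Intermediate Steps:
o(E) = sqrt(-68 + E)
1/(68564 + (o(-192) - 1*19746)) = 1/(68564 + (sqrt(-68 - 192) - 1*19746)) = 1/(68564 + (sqrt(-260) - 19746)) = 1/(68564 + (2*I*sqrt(65) - 19746)) = 1/(68564 + (-19746 + 2*I*sqrt(65))) = 1/(48818 + 2*I*sqrt(65))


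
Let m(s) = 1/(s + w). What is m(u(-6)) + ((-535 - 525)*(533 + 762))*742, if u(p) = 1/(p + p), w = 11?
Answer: -133429185388/131 ≈ -1.0185e+9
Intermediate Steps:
u(p) = 1/(2*p)
m(s) = 1/(11 + s) (m(s) = 1/(s + 11) = 1/(11 + s))
m(u(-6)) + ((-535 - 525)*(533 + 762))*742 = 1/(11 + (1/2)/(-6)) + ((-535 - 525)*(533 + 762))*742 = 1/(11 + (1/2)*(-1/6)) - 1060*1295*742 = 1/(11 - 1/12) - 1372700*742 = 1/(131/12) - 1018543400 = 12/131 - 1018543400 = -133429185388/131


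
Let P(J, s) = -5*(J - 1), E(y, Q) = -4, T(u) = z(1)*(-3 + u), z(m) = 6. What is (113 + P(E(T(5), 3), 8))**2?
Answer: 19044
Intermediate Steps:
T(u) = -18 + 6*u (T(u) = 6*(-3 + u) = -18 + 6*u)
P(J, s) = 5 - 5*J (P(J, s) = -5*(-1 + J) = 5 - 5*J)
(113 + P(E(T(5), 3), 8))**2 = (113 + (5 - 5*(-4)))**2 = (113 + (5 + 20))**2 = (113 + 25)**2 = 138**2 = 19044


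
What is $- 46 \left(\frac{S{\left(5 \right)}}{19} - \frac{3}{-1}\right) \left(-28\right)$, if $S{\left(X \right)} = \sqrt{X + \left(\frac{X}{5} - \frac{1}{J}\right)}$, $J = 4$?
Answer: $3864 + \frac{644 \sqrt{23}}{19} \approx 4026.6$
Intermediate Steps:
$S{\left(X \right)} = \sqrt{- \frac{1}{4} + \frac{6 X}{5}}$ ($S{\left(X \right)} = \sqrt{X + \left(\frac{X}{5} - \frac{1}{4}\right)} = \sqrt{X + \left(- \frac{1}{4} + \frac{X}{5}\right)} = \sqrt{- \frac{1}{4} + \frac{6 X}{5}}$)
$- 46 \left(\frac{S{\left(5 \right)}}{19} - \frac{3}{-1}\right) \left(-28\right) = - 46 \left(\frac{\frac{1}{10} \sqrt{-25 + 120 \cdot 5}}{19} - \frac{3}{-1}\right) \left(-28\right) = - 46 \left(\frac{\sqrt{-25 + 600}}{10} \cdot \frac{1}{19} - -3\right) \left(-28\right) = - 46 \left(\frac{\sqrt{575}}{10} \cdot \frac{1}{19} + 3\right) \left(-28\right) = - 46 \left(\frac{5 \sqrt{23}}{10} \cdot \frac{1}{19} + 3\right) \left(-28\right) = - 46 \left(\frac{\sqrt{23}}{2} \cdot \frac{1}{19} + 3\right) \left(-28\right) = - 46 \left(\frac{\sqrt{23}}{38} + 3\right) \left(-28\right) = - 46 \left(3 + \frac{\sqrt{23}}{38}\right) \left(-28\right) = \left(-138 - \frac{23 \sqrt{23}}{19}\right) \left(-28\right) = 3864 + \frac{644 \sqrt{23}}{19}$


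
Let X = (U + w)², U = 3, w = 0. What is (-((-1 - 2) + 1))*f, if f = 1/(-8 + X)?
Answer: 2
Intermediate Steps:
X = 9 (X = (3 + 0)² = 3² = 9)
f = 1 (f = 1/(-8 + 9) = 1/1 = 1)
(-((-1 - 2) + 1))*f = -((-1 - 2) + 1)*1 = -(-3 + 1)*1 = -1*(-2)*1 = 2*1 = 2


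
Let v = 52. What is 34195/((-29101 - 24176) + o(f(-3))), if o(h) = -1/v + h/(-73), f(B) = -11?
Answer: -129804220/202238993 ≈ -0.64184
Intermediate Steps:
o(h) = -1/52 - h/73 (o(h) = -1/52 + h/(-73) = -1*1/52 + h*(-1/73) = -1/52 - h/73)
34195/((-29101 - 24176) + o(f(-3))) = 34195/((-29101 - 24176) + (-1/52 - 1/73*(-11))) = 34195/(-53277 + (-1/52 + 11/73)) = 34195/(-53277 + 499/3796) = 34195/(-202238993/3796) = 34195*(-3796/202238993) = -129804220/202238993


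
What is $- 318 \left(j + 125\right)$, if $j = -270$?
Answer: $46110$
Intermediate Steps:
$- 318 \left(j + 125\right) = - 318 \left(-270 + 125\right) = \left(-318\right) \left(-145\right) = 46110$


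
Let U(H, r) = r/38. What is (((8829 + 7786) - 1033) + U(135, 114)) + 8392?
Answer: 23977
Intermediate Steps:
U(H, r) = r/38 (U(H, r) = r*(1/38) = r/38)
(((8829 + 7786) - 1033) + U(135, 114)) + 8392 = (((8829 + 7786) - 1033) + (1/38)*114) + 8392 = ((16615 - 1033) + 3) + 8392 = (15582 + 3) + 8392 = 15585 + 8392 = 23977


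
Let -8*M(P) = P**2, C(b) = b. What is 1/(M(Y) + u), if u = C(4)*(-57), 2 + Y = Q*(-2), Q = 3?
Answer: -1/236 ≈ -0.0042373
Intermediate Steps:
Y = -8 (Y = -2 + 3*(-2) = -2 - 6 = -8)
u = -228 (u = 4*(-57) = -228)
M(P) = -P**2/8
1/(M(Y) + u) = 1/(-1/8*(-8)**2 - 228) = 1/(-1/8*64 - 228) = 1/(-8 - 228) = 1/(-236) = -1/236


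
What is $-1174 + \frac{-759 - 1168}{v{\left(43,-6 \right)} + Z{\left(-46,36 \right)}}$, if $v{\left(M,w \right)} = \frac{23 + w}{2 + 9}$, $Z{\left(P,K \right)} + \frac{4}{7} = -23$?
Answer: $- \frac{1842725}{1696} \approx -1086.5$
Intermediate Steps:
$Z{\left(P,K \right)} = - \frac{165}{7}$ ($Z{\left(P,K \right)} = - \frac{4}{7} - 23 = - \frac{165}{7}$)
$v{\left(M,w \right)} = \frac{23}{11} + \frac{w}{11}$ ($v{\left(M,w \right)} = \frac{23 + w}{11} = \left(23 + w\right) \frac{1}{11} = \frac{23}{11} + \frac{w}{11}$)
$-1174 + \frac{-759 - 1168}{v{\left(43,-6 \right)} + Z{\left(-46,36 \right)}} = -1174 + \frac{-759 - 1168}{\left(\frac{23}{11} + \frac{1}{11} \left(-6\right)\right) - \frac{165}{7}} = -1174 - \frac{1927}{\left(\frac{23}{11} - \frac{6}{11}\right) - \frac{165}{7}} = -1174 - \frac{1927}{\frac{17}{11} - \frac{165}{7}} = -1174 - \frac{1927}{- \frac{1696}{77}} = -1174 - - \frac{148379}{1696} = -1174 + \frac{148379}{1696} = - \frac{1842725}{1696}$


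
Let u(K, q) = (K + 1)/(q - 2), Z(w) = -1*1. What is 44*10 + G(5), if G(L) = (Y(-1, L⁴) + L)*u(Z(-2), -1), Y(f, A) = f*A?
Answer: 440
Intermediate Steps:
Z(w) = -1
u(K, q) = (1 + K)/(-2 + q)
Y(f, A) = A*f
G(L) = 0 (G(L) = (L⁴*(-1) + L)*((1 - 1)/(-2 - 1)) = (-L⁴ + L)*(0/(-3)) = (L - L⁴)*(-⅓*0) = (L - L⁴)*0 = 0)
44*10 + G(5) = 44*10 + 0 = 440 + 0 = 440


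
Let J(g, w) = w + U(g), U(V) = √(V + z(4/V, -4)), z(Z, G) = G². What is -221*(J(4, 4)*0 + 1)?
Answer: -221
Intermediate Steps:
U(V) = √(16 + V) (U(V) = √(V + (-4)²) = √(V + 16) = √(16 + V))
J(g, w) = w + √(16 + g)
-221*(J(4, 4)*0 + 1) = -221*((4 + √(16 + 4))*0 + 1) = -221*((4 + √20)*0 + 1) = -221*((4 + 2*√5)*0 + 1) = -221*(0 + 1) = -221*1 = -221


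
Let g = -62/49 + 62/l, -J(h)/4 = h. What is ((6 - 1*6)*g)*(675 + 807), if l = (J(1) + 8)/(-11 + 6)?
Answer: 0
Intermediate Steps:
J(h) = -4*h
l = -⅘ (l = (-4*1 + 8)/(-11 + 6) = (-4 + 8)/(-5) = 4*(-⅕) = -⅘ ≈ -0.80000)
g = -7719/98 (g = -62/49 + 62/(-⅘) = -62*1/49 + 62*(-5/4) = -62/49 - 155/2 = -7719/98 ≈ -78.765)
((6 - 1*6)*g)*(675 + 807) = ((6 - 1*6)*(-7719/98))*(675 + 807) = ((6 - 6)*(-7719/98))*1482 = (0*(-7719/98))*1482 = 0*1482 = 0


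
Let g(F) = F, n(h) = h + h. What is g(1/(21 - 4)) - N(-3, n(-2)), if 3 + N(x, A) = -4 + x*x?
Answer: -33/17 ≈ -1.9412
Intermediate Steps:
n(h) = 2*h
N(x, A) = -7 + x**2 (N(x, A) = -3 + (-4 + x*x) = -3 + (-4 + x**2) = -7 + x**2)
g(1/(21 - 4)) - N(-3, n(-2)) = 1/(21 - 4) - (-7 + (-3)**2) = 1/17 - (-7 + 9) = 1/17 - 1*2 = 1/17 - 2 = -33/17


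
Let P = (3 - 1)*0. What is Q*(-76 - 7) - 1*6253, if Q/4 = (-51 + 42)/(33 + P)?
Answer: -67787/11 ≈ -6162.5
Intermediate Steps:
P = 0 (P = 2*0 = 0)
Q = -12/11 (Q = 4*((-51 + 42)/(33 + 0)) = 4*(-9/33) = 4*(-9*1/33) = 4*(-3/11) = -12/11 ≈ -1.0909)
Q*(-76 - 7) - 1*6253 = -12*(-76 - 7)/11 - 1*6253 = -12/11*(-83) - 6253 = 996/11 - 6253 = -67787/11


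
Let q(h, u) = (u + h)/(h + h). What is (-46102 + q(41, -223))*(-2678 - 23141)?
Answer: 48804958587/41 ≈ 1.1904e+9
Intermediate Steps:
q(h, u) = (h + u)/(2*h) (q(h, u) = (h + u)/((2*h)) = (h + u)*(1/(2*h)) = (h + u)/(2*h))
(-46102 + q(41, -223))*(-2678 - 23141) = (-46102 + (½)*(41 - 223)/41)*(-2678 - 23141) = (-46102 + (½)*(1/41)*(-182))*(-25819) = (-46102 - 91/41)*(-25819) = -1890273/41*(-25819) = 48804958587/41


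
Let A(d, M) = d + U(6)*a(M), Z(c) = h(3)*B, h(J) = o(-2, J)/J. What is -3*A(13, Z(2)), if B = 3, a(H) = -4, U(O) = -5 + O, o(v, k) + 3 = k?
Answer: -27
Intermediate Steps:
o(v, k) = -3 + k
h(J) = (-3 + J)/J
Z(c) = 0 (Z(c) = ((-3 + 3)/3)*3 = ((1/3)*0)*3 = 0*3 = 0)
A(d, M) = -4 + d (A(d, M) = d + (-5 + 6)*(-4) = d + 1*(-4) = d - 4 = -4 + d)
-3*A(13, Z(2)) = -3*(-4 + 13) = -3*9 = -27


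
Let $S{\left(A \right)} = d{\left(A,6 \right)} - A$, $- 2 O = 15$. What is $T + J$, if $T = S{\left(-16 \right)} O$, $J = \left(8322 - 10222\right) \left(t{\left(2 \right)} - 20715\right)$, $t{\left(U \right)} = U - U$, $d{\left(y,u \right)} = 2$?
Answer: $39358365$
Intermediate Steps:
$O = - \frac{15}{2}$ ($O = \left(- \frac{1}{2}\right) 15 = - \frac{15}{2} \approx -7.5$)
$t{\left(U \right)} = 0$
$S{\left(A \right)} = 2 - A$
$J = 39358500$ ($J = \left(8322 - 10222\right) \left(0 - 20715\right) = \left(-1900\right) \left(-20715\right) = 39358500$)
$T = -135$ ($T = \left(2 - -16\right) \left(- \frac{15}{2}\right) = \left(2 + 16\right) \left(- \frac{15}{2}\right) = 18 \left(- \frac{15}{2}\right) = -135$)
$T + J = -135 + 39358500 = 39358365$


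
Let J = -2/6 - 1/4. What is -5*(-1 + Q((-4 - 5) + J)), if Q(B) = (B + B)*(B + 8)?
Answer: -10565/72 ≈ -146.74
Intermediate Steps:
J = -7/12 (J = -2*⅙ - 1*¼ = -⅓ - ¼ = -7/12 ≈ -0.58333)
Q(B) = 2*B*(8 + B) (Q(B) = (2*B)*(8 + B) = 2*B*(8 + B))
-5*(-1 + Q((-4 - 5) + J)) = -5*(-1 + 2*((-4 - 5) - 7/12)*(8 + ((-4 - 5) - 7/12))) = -5*(-1 + 2*(-9 - 7/12)*(8 + (-9 - 7/12))) = -5*(-1 + 2*(-115/12)*(8 - 115/12)) = -5*(-1 + 2*(-115/12)*(-19/12)) = -5*(-1 + 2185/72) = -5*2113/72 = -10565/72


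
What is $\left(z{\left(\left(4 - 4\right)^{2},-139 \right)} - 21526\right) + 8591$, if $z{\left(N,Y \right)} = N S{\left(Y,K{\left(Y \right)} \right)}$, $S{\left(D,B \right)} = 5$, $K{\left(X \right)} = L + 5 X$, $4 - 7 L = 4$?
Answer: $-12935$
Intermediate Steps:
$L = 0$ ($L = \frac{4}{7} - \frac{4}{7} = 0$)
$K{\left(X \right)} = 5 X$ ($K{\left(X \right)} = 0 + 5 X = 5 X$)
$z{\left(N,Y \right)} = 5 N$ ($z{\left(N,Y \right)} = N 5 = 5 N$)
$\left(z{\left(\left(4 - 4\right)^{2},-139 \right)} - 21526\right) + 8591 = \left(5 \left(4 - 4\right)^{2} - 21526\right) + 8591 = \left(5 \cdot 0^{2} - 21526\right) + 8591 = \left(5 \cdot 0 - 21526\right) + 8591 = \left(0 - 21526\right) + 8591 = -21526 + 8591 = -12935$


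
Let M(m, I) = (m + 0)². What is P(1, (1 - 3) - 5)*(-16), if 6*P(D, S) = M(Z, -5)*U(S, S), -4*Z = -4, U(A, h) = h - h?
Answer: 0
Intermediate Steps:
U(A, h) = 0
Z = 1 (Z = -¼*(-4) = 1)
M(m, I) = m²
P(D, S) = 0 (P(D, S) = (1²*0)/6 = (1*0)/6 = (⅙)*0 = 0)
P(1, (1 - 3) - 5)*(-16) = 0*(-16) = 0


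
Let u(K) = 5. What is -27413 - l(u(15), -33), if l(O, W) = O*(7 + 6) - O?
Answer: -27473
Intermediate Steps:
l(O, W) = 12*O (l(O, W) = O*13 - O = 13*O - O = 12*O)
-27413 - l(u(15), -33) = -27413 - 12*5 = -27413 - 1*60 = -27413 - 60 = -27473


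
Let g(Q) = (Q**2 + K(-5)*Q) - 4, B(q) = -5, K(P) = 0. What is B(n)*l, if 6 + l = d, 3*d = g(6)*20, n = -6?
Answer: -3110/3 ≈ -1036.7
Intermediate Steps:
g(Q) = -4 + Q**2 (g(Q) = (Q**2 + 0*Q) - 4 = (Q**2 + 0) - 4 = Q**2 - 4 = -4 + Q**2)
d = 640/3 (d = ((-4 + 6**2)*20)/3 = ((-4 + 36)*20)/3 = (32*20)/3 = (1/3)*640 = 640/3 ≈ 213.33)
l = 622/3 (l = -6 + 640/3 = 622/3 ≈ 207.33)
B(n)*l = -5*622/3 = -3110/3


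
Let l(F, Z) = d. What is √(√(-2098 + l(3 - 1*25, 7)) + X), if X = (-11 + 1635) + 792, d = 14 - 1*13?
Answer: √(2416 + 3*I*√233) ≈ 49.155 + 0.4658*I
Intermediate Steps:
d = 1 (d = 14 - 13 = 1)
X = 2416 (X = 1624 + 792 = 2416)
l(F, Z) = 1
√(√(-2098 + l(3 - 1*25, 7)) + X) = √(√(-2098 + 1) + 2416) = √(√(-2097) + 2416) = √(3*I*√233 + 2416) = √(2416 + 3*I*√233)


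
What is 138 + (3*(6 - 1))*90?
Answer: 1488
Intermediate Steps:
138 + (3*(6 - 1))*90 = 138 + (3*5)*90 = 138 + 15*90 = 138 + 1350 = 1488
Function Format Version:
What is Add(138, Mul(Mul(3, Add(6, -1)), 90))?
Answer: 1488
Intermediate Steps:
Add(138, Mul(Mul(3, Add(6, -1)), 90)) = Add(138, Mul(Mul(3, 5), 90)) = Add(138, Mul(15, 90)) = Add(138, 1350) = 1488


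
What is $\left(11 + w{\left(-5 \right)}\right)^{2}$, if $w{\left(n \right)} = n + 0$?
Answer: $36$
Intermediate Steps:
$w{\left(n \right)} = n$
$\left(11 + w{\left(-5 \right)}\right)^{2} = \left(11 - 5\right)^{2} = 6^{2} = 36$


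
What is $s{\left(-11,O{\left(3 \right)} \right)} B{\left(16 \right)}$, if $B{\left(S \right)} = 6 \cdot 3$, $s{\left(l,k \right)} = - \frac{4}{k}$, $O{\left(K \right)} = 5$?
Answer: $- \frac{72}{5} \approx -14.4$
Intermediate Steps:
$B{\left(S \right)} = 18$
$s{\left(-11,O{\left(3 \right)} \right)} B{\left(16 \right)} = - \frac{4}{5} \cdot 18 = \left(-4\right) \frac{1}{5} \cdot 18 = \left(- \frac{4}{5}\right) 18 = - \frac{72}{5}$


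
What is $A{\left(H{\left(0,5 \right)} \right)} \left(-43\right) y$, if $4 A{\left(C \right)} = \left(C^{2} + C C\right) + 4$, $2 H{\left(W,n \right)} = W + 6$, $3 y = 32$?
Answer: $- \frac{7568}{3} \approx -2522.7$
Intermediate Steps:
$y = \frac{32}{3}$ ($y = \frac{1}{3} \cdot 32 = \frac{32}{3} \approx 10.667$)
$H{\left(W,n \right)} = 3 + \frac{W}{2}$ ($H{\left(W,n \right)} = \frac{W + 6}{2} = \frac{6 + W}{2} = 3 + \frac{W}{2}$)
$A{\left(C \right)} = 1 + \frac{C^{2}}{2}$ ($A{\left(C \right)} = \frac{\left(C^{2} + C C\right) + 4}{4} = \frac{\left(C^{2} + C^{2}\right) + 4}{4} = \frac{2 C^{2} + 4}{4} = \frac{4 + 2 C^{2}}{4} = 1 + \frac{C^{2}}{2}$)
$A{\left(H{\left(0,5 \right)} \right)} \left(-43\right) y = \left(1 + \frac{\left(3 + \frac{1}{2} \cdot 0\right)^{2}}{2}\right) \left(-43\right) \frac{32}{3} = \left(1 + \frac{\left(3 + 0\right)^{2}}{2}\right) \left(-43\right) \frac{32}{3} = \left(1 + \frac{3^{2}}{2}\right) \left(-43\right) \frac{32}{3} = \left(1 + \frac{1}{2} \cdot 9\right) \left(-43\right) \frac{32}{3} = \left(1 + \frac{9}{2}\right) \left(-43\right) \frac{32}{3} = \frac{11}{2} \left(-43\right) \frac{32}{3} = \left(- \frac{473}{2}\right) \frac{32}{3} = - \frac{7568}{3}$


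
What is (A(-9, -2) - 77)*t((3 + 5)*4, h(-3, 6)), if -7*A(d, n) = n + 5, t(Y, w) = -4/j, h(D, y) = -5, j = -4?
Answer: -542/7 ≈ -77.429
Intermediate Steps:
t(Y, w) = 1 (t(Y, w) = -4/(-4) = -4*(-1/4) = 1)
A(d, n) = -5/7 - n/7 (A(d, n) = -(n + 5)/7 = -(5 + n)/7 = -5/7 - n/7)
(A(-9, -2) - 77)*t((3 + 5)*4, h(-3, 6)) = ((-5/7 - 1/7*(-2)) - 77)*1 = ((-5/7 + 2/7) - 77)*1 = (-3/7 - 77)*1 = -542/7*1 = -542/7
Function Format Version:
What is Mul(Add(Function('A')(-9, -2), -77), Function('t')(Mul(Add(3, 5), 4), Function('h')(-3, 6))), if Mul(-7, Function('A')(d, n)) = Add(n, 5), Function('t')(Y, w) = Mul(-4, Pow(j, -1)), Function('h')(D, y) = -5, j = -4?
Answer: Rational(-542, 7) ≈ -77.429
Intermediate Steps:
Function('t')(Y, w) = 1 (Function('t')(Y, w) = Mul(-4, Pow(-4, -1)) = Mul(-4, Rational(-1, 4)) = 1)
Function('A')(d, n) = Add(Rational(-5, 7), Mul(Rational(-1, 7), n)) (Function('A')(d, n) = Mul(Rational(-1, 7), Add(n, 5)) = Mul(Rational(-1, 7), Add(5, n)) = Add(Rational(-5, 7), Mul(Rational(-1, 7), n)))
Mul(Add(Function('A')(-9, -2), -77), Function('t')(Mul(Add(3, 5), 4), Function('h')(-3, 6))) = Mul(Add(Add(Rational(-5, 7), Mul(Rational(-1, 7), -2)), -77), 1) = Mul(Add(Add(Rational(-5, 7), Rational(2, 7)), -77), 1) = Mul(Add(Rational(-3, 7), -77), 1) = Mul(Rational(-542, 7), 1) = Rational(-542, 7)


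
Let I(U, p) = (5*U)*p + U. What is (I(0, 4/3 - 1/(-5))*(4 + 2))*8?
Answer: 0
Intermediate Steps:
I(U, p) = U + 5*U*p (I(U, p) = 5*U*p + U = U + 5*U*p)
(I(0, 4/3 - 1/(-5))*(4 + 2))*8 = ((0*(1 + 5*(4/3 - 1/(-5))))*(4 + 2))*8 = ((0*(1 + 5*(4*(⅓) - 1*(-⅕))))*6)*8 = ((0*(1 + 5*(4/3 + ⅕)))*6)*8 = ((0*(1 + 5*(23/15)))*6)*8 = ((0*(1 + 23/3))*6)*8 = ((0*(26/3))*6)*8 = (0*6)*8 = 0*8 = 0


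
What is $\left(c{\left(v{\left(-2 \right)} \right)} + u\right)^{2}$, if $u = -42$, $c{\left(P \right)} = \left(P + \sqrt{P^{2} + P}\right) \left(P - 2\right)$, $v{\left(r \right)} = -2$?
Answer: $1188 + 272 \sqrt{2} \approx 1572.7$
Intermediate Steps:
$c{\left(P \right)} = \left(-2 + P\right) \left(P + \sqrt{P + P^{2}}\right)$ ($c{\left(P \right)} = \left(P + \sqrt{P + P^{2}}\right) \left(-2 + P\right) = \left(-2 + P\right) \left(P + \sqrt{P + P^{2}}\right)$)
$\left(c{\left(v{\left(-2 \right)} \right)} + u\right)^{2} = \left(\left(\left(-2\right)^{2} - -4 - 2 \sqrt{- 2 \left(1 - 2\right)} - 2 \sqrt{- 2 \left(1 - 2\right)}\right) - 42\right)^{2} = \left(\left(4 + 4 - 2 \sqrt{\left(-2\right) \left(-1\right)} - 2 \sqrt{\left(-2\right) \left(-1\right)}\right) - 42\right)^{2} = \left(\left(4 + 4 - 2 \sqrt{2} - 2 \sqrt{2}\right) - 42\right)^{2} = \left(\left(8 - 4 \sqrt{2}\right) - 42\right)^{2} = \left(-34 - 4 \sqrt{2}\right)^{2}$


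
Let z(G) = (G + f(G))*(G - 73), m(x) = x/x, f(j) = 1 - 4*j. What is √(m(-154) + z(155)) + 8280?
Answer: 8280 + I*√38047 ≈ 8280.0 + 195.06*I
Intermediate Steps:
f(j) = 1 - 4*j
m(x) = 1
z(G) = (1 - 3*G)*(-73 + G) (z(G) = (G + (1 - 4*G))*(G - 73) = (1 - 3*G)*(-73 + G))
√(m(-154) + z(155)) + 8280 = √(1 + (-73 - 3*155² + 220*155)) + 8280 = √(1 + (-73 - 3*24025 + 34100)) + 8280 = √(1 + (-73 - 72075 + 34100)) + 8280 = √(1 - 38048) + 8280 = √(-38047) + 8280 = I*√38047 + 8280 = 8280 + I*√38047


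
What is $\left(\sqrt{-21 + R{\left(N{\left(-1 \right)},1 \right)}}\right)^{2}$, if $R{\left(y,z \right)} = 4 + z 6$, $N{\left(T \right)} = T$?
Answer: $-11$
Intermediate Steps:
$R{\left(y,z \right)} = 4 + 6 z$
$\left(\sqrt{-21 + R{\left(N{\left(-1 \right)},1 \right)}}\right)^{2} = \left(\sqrt{-21 + \left(4 + 6 \cdot 1\right)}\right)^{2} = \left(\sqrt{-21 + \left(4 + 6\right)}\right)^{2} = \left(\sqrt{-21 + 10}\right)^{2} = \left(\sqrt{-11}\right)^{2} = \left(i \sqrt{11}\right)^{2} = -11$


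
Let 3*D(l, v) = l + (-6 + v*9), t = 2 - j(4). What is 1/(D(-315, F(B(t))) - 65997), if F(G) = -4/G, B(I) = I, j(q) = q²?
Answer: -7/462722 ≈ -1.5128e-5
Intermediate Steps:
t = -14 (t = 2 - 1*4² = 2 - 1*16 = 2 - 16 = -14)
D(l, v) = -2 + 3*v + l/3 (D(l, v) = (l + (-6 + v*9))/3 = (l + (-6 + 9*v))/3 = (-6 + l + 9*v)/3 = -2 + 3*v + l/3)
1/(D(-315, F(B(t))) - 65997) = 1/((-2 + 3*(-4/(-14)) + (⅓)*(-315)) - 65997) = 1/((-2 + 3*(-4*(-1/14)) - 105) - 65997) = 1/((-2 + 3*(2/7) - 105) - 65997) = 1/((-2 + 6/7 - 105) - 65997) = 1/(-743/7 - 65997) = 1/(-462722/7) = -7/462722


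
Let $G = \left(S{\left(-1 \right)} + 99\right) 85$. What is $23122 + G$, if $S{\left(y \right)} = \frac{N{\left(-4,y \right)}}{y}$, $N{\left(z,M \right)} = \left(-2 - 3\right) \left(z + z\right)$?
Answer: $28137$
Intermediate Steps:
$N{\left(z,M \right)} = - 10 z$ ($N{\left(z,M \right)} = - 5 \cdot 2 z = - 10 z$)
$S{\left(y \right)} = \frac{40}{y}$ ($S{\left(y \right)} = \frac{\left(-10\right) \left(-4\right)}{y} = \frac{40}{y}$)
$G = 5015$ ($G = \left(\frac{40}{-1} + 99\right) 85 = \left(40 \left(-1\right) + 99\right) 85 = \left(-40 + 99\right) 85 = 59 \cdot 85 = 5015$)
$23122 + G = 23122 + 5015 = 28137$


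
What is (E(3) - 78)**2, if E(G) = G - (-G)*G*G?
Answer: 2304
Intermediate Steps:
E(G) = G + G**3 (E(G) = G - (-G**2)*G = G - (-1)*G**3 = G + G**3)
(E(3) - 78)**2 = ((3 + 3**3) - 78)**2 = ((3 + 27) - 78)**2 = (30 - 78)**2 = (-48)**2 = 2304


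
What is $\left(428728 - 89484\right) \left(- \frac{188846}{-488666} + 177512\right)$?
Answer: $\frac{14713736199217236}{244333} \approx 6.022 \cdot 10^{10}$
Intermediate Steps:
$\left(428728 - 89484\right) \left(- \frac{188846}{-488666} + 177512\right) = 339244 \left(\left(-188846\right) \left(- \frac{1}{488666}\right) + 177512\right) = 339244 \left(\frac{94423}{244333} + 177512\right) = 339244 \cdot \frac{43372133919}{244333} = \frac{14713736199217236}{244333}$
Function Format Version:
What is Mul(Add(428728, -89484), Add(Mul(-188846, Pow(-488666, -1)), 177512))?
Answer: Rational(14713736199217236, 244333) ≈ 6.0220e+10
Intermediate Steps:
Mul(Add(428728, -89484), Add(Mul(-188846, Pow(-488666, -1)), 177512)) = Mul(339244, Add(Mul(-188846, Rational(-1, 488666)), 177512)) = Mul(339244, Add(Rational(94423, 244333), 177512)) = Mul(339244, Rational(43372133919, 244333)) = Rational(14713736199217236, 244333)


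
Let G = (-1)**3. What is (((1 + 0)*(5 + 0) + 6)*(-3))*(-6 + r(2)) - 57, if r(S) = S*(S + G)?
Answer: 75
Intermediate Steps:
G = -1
r(S) = S*(-1 + S) (r(S) = S*(S - 1) = S*(-1 + S))
(((1 + 0)*(5 + 0) + 6)*(-3))*(-6 + r(2)) - 57 = (((1 + 0)*(5 + 0) + 6)*(-3))*(-6 + 2*(-1 + 2)) - 57 = ((1*5 + 6)*(-3))*(-6 + 2*1) - 57 = ((5 + 6)*(-3))*(-6 + 2) - 57 = (11*(-3))*(-4) - 57 = -33*(-4) - 57 = 132 - 57 = 75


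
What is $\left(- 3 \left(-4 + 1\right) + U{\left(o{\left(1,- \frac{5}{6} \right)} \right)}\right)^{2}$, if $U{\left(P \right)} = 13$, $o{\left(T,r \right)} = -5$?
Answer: $484$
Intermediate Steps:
$\left(- 3 \left(-4 + 1\right) + U{\left(o{\left(1,- \frac{5}{6} \right)} \right)}\right)^{2} = \left(- 3 \left(-4 + 1\right) + 13\right)^{2} = \left(\left(-3\right) \left(-3\right) + 13\right)^{2} = \left(9 + 13\right)^{2} = 22^{2} = 484$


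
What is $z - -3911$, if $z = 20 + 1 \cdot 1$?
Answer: $3932$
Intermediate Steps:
$z = 21$ ($z = 20 + 1 = 21$)
$z - -3911 = 21 - -3911 = 21 + 3911 = 3932$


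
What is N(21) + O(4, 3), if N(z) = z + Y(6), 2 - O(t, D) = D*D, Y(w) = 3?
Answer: 17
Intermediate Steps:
O(t, D) = 2 - D² (O(t, D) = 2 - D*D = 2 - D²)
N(z) = 3 + z (N(z) = z + 3 = 3 + z)
N(21) + O(4, 3) = (3 + 21) + (2 - 1*3²) = 24 + (2 - 1*9) = 24 + (2 - 9) = 24 - 7 = 17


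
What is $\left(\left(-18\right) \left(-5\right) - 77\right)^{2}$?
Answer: $169$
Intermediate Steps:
$\left(\left(-18\right) \left(-5\right) - 77\right)^{2} = \left(90 - 77\right)^{2} = 13^{2} = 169$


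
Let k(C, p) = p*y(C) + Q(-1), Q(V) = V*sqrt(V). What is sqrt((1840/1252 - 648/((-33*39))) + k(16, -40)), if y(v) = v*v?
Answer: sqrt(-20510536213596 - 2003368081*I)/44759 ≈ 0.0049415 - 101.18*I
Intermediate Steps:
Q(V) = V**(3/2)
y(v) = v**2
k(C, p) = -I + p*C**2 (k(C, p) = p*C**2 + (-1)**(3/2) = p*C**2 - I = -I + p*C**2)
sqrt((1840/1252 - 648/((-33*39))) + k(16, -40)) = sqrt((1840/1252 - 648/((-33*39))) + (-I - 40*16**2)) = sqrt((1840*(1/1252) - 648/(-1287)) + (-I - 40*256)) = sqrt((460/313 - 648*(-1/1287)) + (-I - 10240)) = sqrt((460/313 + 72/143) + (-10240 - I)) = sqrt(88316/44759 + (-10240 - I)) = sqrt(-458243844/44759 - I)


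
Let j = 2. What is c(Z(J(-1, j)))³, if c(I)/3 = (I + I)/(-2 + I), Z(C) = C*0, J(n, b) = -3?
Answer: 0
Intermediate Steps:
Z(C) = 0
c(I) = 6*I/(-2 + I) (c(I) = 3*((I + I)/(-2 + I)) = 3*((2*I)/(-2 + I)) = 3*(2*I/(-2 + I)) = 6*I/(-2 + I))
c(Z(J(-1, j)))³ = (6*0/(-2 + 0))³ = (6*0/(-2))³ = (6*0*(-½))³ = 0³ = 0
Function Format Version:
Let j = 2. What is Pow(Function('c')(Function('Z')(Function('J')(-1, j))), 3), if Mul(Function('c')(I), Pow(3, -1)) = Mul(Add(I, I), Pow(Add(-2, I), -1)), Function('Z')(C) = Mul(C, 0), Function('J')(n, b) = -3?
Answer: 0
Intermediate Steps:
Function('Z')(C) = 0
Function('c')(I) = Mul(6, I, Pow(Add(-2, I), -1)) (Function('c')(I) = Mul(3, Mul(Add(I, I), Pow(Add(-2, I), -1))) = Mul(3, Mul(Mul(2, I), Pow(Add(-2, I), -1))) = Mul(3, Mul(2, I, Pow(Add(-2, I), -1))) = Mul(6, I, Pow(Add(-2, I), -1)))
Pow(Function('c')(Function('Z')(Function('J')(-1, j))), 3) = Pow(Mul(6, 0, Pow(Add(-2, 0), -1)), 3) = Pow(Mul(6, 0, Pow(-2, -1)), 3) = Pow(Mul(6, 0, Rational(-1, 2)), 3) = Pow(0, 3) = 0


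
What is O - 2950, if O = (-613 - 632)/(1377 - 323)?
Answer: -3110545/1054 ≈ -2951.2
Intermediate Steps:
O = -1245/1054 ≈ -1.1812
O - 2950 = -1245/1054 - 2950 = -3110545/1054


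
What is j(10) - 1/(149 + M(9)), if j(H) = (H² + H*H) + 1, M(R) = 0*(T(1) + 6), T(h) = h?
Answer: 29948/149 ≈ 200.99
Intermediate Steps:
M(R) = 0 (M(R) = 0*(1 + 6) = 0*7 = 0)
j(H) = 1 + 2*H² (j(H) = (H² + H²) + 1 = 2*H² + 1 = 1 + 2*H²)
j(10) - 1/(149 + M(9)) = (1 + 2*10²) - 1/(149 + 0) = (1 + 2*100) - 1/149 = (1 + 200) - 1*1/149 = 201 - 1/149 = 29948/149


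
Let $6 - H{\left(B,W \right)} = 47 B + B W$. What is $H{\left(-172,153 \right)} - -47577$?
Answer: $81983$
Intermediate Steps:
$H{\left(B,W \right)} = 6 - 47 B - B W$ ($H{\left(B,W \right)} = 6 - \left(47 B + B W\right) = 6 - 47 B - B W$)
$H{\left(-172,153 \right)} - -47577 = \left(6 - -8084 - \left(-172\right) 153\right) - -47577 = \left(6 + 8084 + 26316\right) + 47577 = 34406 + 47577 = 81983$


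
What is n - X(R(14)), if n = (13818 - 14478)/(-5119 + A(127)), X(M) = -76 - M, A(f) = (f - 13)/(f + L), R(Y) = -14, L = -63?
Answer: 10173682/163751 ≈ 62.129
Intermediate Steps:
A(f) = (-13 + f)/(-63 + f) (A(f) = (f - 13)/(f - 63) = (-13 + f)/(-63 + f))
n = 21120/163751 (n = (13818 - 14478)/(-5119 + (-13 + 127)/(-63 + 127)) = -660/(-5119 + 114/64) = -660/(-5119 + (1/64)*114) = -660/(-5119 + 57/32) = -660/(-163751/32) = -660*(-32/163751) = 21120/163751 ≈ 0.12898)
n - X(R(14)) = 21120/163751 - (-76 - 1*(-14)) = 21120/163751 - (-76 + 14) = 21120/163751 - 1*(-62) = 21120/163751 + 62 = 10173682/163751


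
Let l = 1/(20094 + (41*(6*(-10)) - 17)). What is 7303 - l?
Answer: 128656950/17617 ≈ 7303.0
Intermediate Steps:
l = 1/17617 (l = 1/(20094 + (41*(-60) - 17)) = 1/(20094 + (-2460 - 17)) = 1/(20094 - 2477) = 1/17617 ≈ 5.6763e-5)
7303 - l = 7303 - 1*1/17617 = 7303 - 1/17617 = 128656950/17617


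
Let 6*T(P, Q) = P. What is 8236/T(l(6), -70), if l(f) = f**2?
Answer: 4118/3 ≈ 1372.7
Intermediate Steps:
T(P, Q) = P/6
8236/T(l(6), -70) = 8236/(((1/6)*6**2)) = 8236/(((1/6)*36)) = 8236/6 = 8236*(1/6) = 4118/3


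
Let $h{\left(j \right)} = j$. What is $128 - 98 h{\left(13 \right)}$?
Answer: $-1146$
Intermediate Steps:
$128 - 98 h{\left(13 \right)} = 128 - 1274 = -1146$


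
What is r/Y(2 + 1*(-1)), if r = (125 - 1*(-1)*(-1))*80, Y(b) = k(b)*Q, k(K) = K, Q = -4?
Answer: -2480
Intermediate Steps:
Y(b) = -4*b (Y(b) = b*(-4) = -4*b)
r = 9920 (r = (125 + 1*(-1))*80 = (125 - 1)*80 = 124*80 = 9920)
r/Y(2 + 1*(-1)) = 9920/((-4*(2 + 1*(-1)))) = 9920/((-4*(2 - 1))) = 9920/((-4*1)) = 9920/(-4) = 9920*(-¼) = -2480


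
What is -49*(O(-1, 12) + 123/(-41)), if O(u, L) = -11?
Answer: 686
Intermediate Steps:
-49*(O(-1, 12) + 123/(-41)) = -49*(-11 + 123/(-41)) = -49*(-11 + 123*(-1/41)) = -49*(-11 - 3) = -49*(-14) = 686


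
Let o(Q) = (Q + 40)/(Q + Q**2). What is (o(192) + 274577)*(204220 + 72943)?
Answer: 352507181993959/4632 ≈ 7.6103e+10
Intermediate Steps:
o(Q) = (40 + Q)/(Q + Q**2)
(o(192) + 274577)*(204220 + 72943) = ((40 + 192)/(192*(1 + 192)) + 274577)*(204220 + 72943) = ((1/192)*232/193 + 274577)*277163 = ((1/192)*(1/193)*232 + 274577)*277163 = (29/4632 + 274577)*277163 = (1271840693/4632)*277163 = 352507181993959/4632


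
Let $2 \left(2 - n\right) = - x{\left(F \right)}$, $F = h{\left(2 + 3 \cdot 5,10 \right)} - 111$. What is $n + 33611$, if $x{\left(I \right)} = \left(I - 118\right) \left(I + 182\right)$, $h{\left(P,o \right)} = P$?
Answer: $24285$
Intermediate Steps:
$F = -94$ ($F = \left(2 + 3 \cdot 5\right) - 111 = \left(2 + 15\right) - 111 = 17 - 111 = -94$)
$x{\left(I \right)} = \left(-118 + I\right) \left(182 + I\right)$
$n = -9326$ ($n = 2 - \frac{\left(-1\right) \left(-21476 + \left(-94\right)^{2} + 64 \left(-94\right)\right)}{2} = 2 - \frac{\left(-1\right) \left(-21476 + 8836 - 6016\right)}{2} = 2 - \frac{\left(-1\right) \left(-18656\right)}{2} = 2 - 9328 = -9326$)
$n + 33611 = -9326 + 33611 = 24285$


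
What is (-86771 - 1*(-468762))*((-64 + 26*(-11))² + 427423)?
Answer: 210065636693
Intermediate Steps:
(-86771 - 1*(-468762))*((-64 + 26*(-11))² + 427423) = (-86771 + 468762)*((-64 - 286)² + 427423) = 381991*((-350)² + 427423) = 381991*(122500 + 427423) = 381991*549923 = 210065636693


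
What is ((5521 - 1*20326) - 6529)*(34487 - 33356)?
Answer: -24128754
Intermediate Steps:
((5521 - 1*20326) - 6529)*(34487 - 33356) = ((5521 - 20326) - 6529)*1131 = (-14805 - 6529)*1131 = -21334*1131 = -24128754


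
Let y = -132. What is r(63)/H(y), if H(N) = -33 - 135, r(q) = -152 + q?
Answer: 89/168 ≈ 0.52976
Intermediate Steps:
H(N) = -168
r(63)/H(y) = (-152 + 63)/(-168) = -89*(-1/168) = 89/168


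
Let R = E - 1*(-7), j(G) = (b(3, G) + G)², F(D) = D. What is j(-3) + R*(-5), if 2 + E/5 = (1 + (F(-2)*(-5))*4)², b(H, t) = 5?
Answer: -42006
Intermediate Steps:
j(G) = (5 + G)²
E = 8395 (E = -10 + 5*(1 - 2*(-5)*4)² = -10 + 5*(1 + 10*4)² = -10 + 5*(1 + 40)² = -10 + 5*41² = -10 + 5*1681 = -10 + 8405 = 8395)
R = 8402 (R = 8395 - 1*(-7) = 8395 + 7 = 8402)
j(-3) + R*(-5) = (5 - 3)² + 8402*(-5) = 2² - 42010 = 4 - 42010 = -42006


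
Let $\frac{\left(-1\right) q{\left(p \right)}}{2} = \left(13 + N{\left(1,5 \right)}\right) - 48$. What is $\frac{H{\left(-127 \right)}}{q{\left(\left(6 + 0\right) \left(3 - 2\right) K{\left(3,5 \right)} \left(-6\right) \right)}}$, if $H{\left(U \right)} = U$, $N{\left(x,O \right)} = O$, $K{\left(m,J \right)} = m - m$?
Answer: $- \frac{127}{60} \approx -2.1167$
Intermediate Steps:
$K{\left(m,J \right)} = 0$
$q{\left(p \right)} = 60$ ($q{\left(p \right)} = - 2 \left(\left(13 + 5\right) - 48\right) = - 2 \left(18 - 48\right) = \left(-2\right) \left(-30\right) = 60$)
$\frac{H{\left(-127 \right)}}{q{\left(\left(6 + 0\right) \left(3 - 2\right) K{\left(3,5 \right)} \left(-6\right) \right)}} = - \frac{127}{60}$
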